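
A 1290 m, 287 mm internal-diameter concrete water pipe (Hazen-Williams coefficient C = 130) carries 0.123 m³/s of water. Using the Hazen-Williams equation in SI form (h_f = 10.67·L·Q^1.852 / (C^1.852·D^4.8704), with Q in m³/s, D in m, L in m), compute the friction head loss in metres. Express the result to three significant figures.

h_f ≈ 15.1 m

h_f = 10.67·1290·0.123^1.852 / (130^1.852·0.287^4.8704) = 15.09 m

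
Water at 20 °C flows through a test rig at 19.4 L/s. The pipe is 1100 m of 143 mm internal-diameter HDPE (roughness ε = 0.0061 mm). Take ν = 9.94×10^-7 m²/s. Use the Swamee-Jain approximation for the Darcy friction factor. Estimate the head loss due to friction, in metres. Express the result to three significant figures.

h_f ≈ 9.34 m

V = 4Q/(πD²) = 4·0.0194/(π·0.143²) = 1.208 m/s
Re = VD/ν = 1.208·0.143/9.94×10^-7 = 1.74×10^5 → turbulent
ε/D = 0.0061/143 = 4.27×10^-5
Swamee-Jain: f = 0.01632
h_f = f(L/D)V²/(2g) = 0.01632·(1100/0.143)·1.208²/(2·9.81) = 9.336 m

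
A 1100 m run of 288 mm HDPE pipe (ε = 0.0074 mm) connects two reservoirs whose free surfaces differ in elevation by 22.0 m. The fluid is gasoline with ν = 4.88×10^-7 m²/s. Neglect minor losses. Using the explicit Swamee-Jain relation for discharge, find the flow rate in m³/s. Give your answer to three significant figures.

Q ≈ 0.206 m³/s

Swamee-Jain (Type II): Q = -0.965·√(gD⁵h_f/L)·ln[ε/(3.7D) + √(3.17ν²L/(gD³h_f))]
√(gD⁵h_f/L) = √(9.81·0.288⁵·22.0/1100) = 0.01972
ε/(3.7D) = 6.94×10^-6; √(3.17ν²L/(gD³h_f)) = 1.27×10^-5
Q = -0.965·0.01972·ln(1.964×10^-5) = 0.2062 m³/s
Check: V = 3.17 m/s, Re = 1.87×10^6, f = 0.01132, h_f = 22.1 m ≈ 22.0 m ✓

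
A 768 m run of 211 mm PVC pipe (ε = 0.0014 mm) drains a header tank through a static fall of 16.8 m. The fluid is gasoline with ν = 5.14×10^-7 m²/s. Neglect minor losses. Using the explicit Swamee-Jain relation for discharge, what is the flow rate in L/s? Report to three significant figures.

Swamee-Jain (Type II): Q = -0.965·√(gD⁵h_f/L)·ln[ε/(3.7D) + √(3.17ν²L/(gD³h_f))]
√(gD⁵h_f/L) = √(9.81·0.211⁵·16.8/768) = 0.009474
ε/(3.7D) = 1.79×10^-6; √(3.17ν²L/(gD³h_f)) = 2.04×10^-5
Q = -0.965·0.009474·ln(2.218×10^-5) = 0.09797 m³/s
Check: V = 2.80 m/s, Re = 1.15×10^6, f = 0.01152, h_f = 16.8 m ≈ 16.8 m ✓

Q ≈ 98.0 L/s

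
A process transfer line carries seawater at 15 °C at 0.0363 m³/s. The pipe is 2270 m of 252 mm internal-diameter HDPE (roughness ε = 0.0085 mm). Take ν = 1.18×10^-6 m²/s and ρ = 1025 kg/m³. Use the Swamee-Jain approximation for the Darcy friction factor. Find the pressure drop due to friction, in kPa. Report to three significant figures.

V = 4Q/(πD²) = 4·0.0363/(π·0.252²) = 0.7278 m/s
Re = VD/ν = 0.7278·0.252/1.18×10^-6 = 1.55×10^5 → turbulent
ε/D = 0.0085/252 = 3.37×10^-5
Swamee-Jain: f = 0.01659
h_f = f(L/D)V²/(2g) = 0.01659·(2270/0.252)·0.7278²/(2·9.81) = 4.034 m
Δp = ρg·h_f = 1025·9.81·4.034 = 40.56 kPa

Δp ≈ 40.6 kPa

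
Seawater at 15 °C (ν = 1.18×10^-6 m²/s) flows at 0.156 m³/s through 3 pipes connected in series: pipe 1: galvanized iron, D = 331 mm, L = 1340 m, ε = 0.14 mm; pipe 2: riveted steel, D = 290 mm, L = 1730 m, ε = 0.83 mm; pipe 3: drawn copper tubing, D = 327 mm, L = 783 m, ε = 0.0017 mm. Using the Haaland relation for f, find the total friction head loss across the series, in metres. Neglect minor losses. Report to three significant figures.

Pipe 1: V = 1.813 m/s, Re = 5.09×10^5, ε/D = 4.23×10^-4, f = 0.01705, h_1 = f(L/D)V²/2g = 11.57 m
Pipe 2: V = 2.362 m/s, Re = 5.80×10^5, ε/D = 0.00286, f = 0.02609, h_2 = f(L/D)V²/2g = 44.25 m
Pipe 3: V = 1.858 m/s, Re = 5.15×10^5, ε/D = 5.20×10^-6, f = 0.01305, h_3 = f(L/D)V²/2g = 5.497 m
Series → Q common, losses add: H = Σh = 61.31 m

H ≈ 61.3 m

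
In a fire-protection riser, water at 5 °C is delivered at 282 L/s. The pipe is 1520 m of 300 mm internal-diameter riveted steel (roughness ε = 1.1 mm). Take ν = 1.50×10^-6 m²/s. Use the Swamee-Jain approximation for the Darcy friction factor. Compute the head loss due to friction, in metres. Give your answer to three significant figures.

V = 4Q/(πD²) = 4·0.282/(π·0.300²) = 3.989 m/s
Re = VD/ν = 3.989·0.300/1.50×10^-6 = 7.98×10^5 → turbulent
ε/D = 1.1/300 = 0.00367
Swamee-Jain: f = 0.02793
h_f = f(L/D)V²/(2g) = 0.02793·(1520/0.300)·3.989²/(2·9.81) = 114.8 m

h_f ≈ 115 m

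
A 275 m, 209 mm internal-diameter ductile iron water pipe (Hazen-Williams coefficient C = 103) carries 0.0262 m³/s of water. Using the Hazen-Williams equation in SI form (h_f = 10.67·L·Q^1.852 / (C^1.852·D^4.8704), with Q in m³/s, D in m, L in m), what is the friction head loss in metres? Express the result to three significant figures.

h_f ≈ 1.32 m

h_f = 10.67·275·0.0262^1.852 / (103^1.852·0.209^4.8704) = 1.323 m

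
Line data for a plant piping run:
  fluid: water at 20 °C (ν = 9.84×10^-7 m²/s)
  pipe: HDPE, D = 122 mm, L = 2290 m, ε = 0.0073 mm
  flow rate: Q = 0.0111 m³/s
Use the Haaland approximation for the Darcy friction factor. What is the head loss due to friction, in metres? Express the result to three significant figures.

V = 4Q/(πD²) = 4·0.0111/(π·0.122²) = 0.9495 m/s
Re = VD/ν = 0.9495·0.122/9.84×10^-7 = 1.18×10^5 → turbulent
ε/D = 0.0073/122 = 5.98×10^-5
Haaland: f = 0.01752
h_f = f(L/D)V²/(2g) = 0.01752·(2290/0.122)·0.9495²/(2·9.81) = 15.11 m

h_f ≈ 15.1 m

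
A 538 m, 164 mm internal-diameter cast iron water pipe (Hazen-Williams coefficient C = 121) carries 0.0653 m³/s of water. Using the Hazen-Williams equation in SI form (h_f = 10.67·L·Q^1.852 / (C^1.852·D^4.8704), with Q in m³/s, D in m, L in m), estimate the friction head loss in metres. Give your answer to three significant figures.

h_f ≈ 34.0 m

h_f = 10.67·538·0.0653^1.852 / (121^1.852·0.164^4.8704) = 33.95 m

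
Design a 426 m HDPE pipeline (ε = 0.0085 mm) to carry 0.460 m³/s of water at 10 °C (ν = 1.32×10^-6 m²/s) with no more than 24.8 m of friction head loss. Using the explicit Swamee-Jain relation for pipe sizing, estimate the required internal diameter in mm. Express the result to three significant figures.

D ≈ 325 mm

Swamee-Jain (Type III): D = 0.66·[ε^1.25·(LQ²/(gh_f))^4.75 + ν·Q^9.4·(L/(gh_f))^5.2]^0.04
LQ²/(gh_f) = 0.3705; L/(gh_f) = 1.751
Term 1 = ε^1.25·(…)^4.75 = 4.11×10^-9; Term 2 = ν·Q^9.4·(…)^5.2 = 1.64×10^-8
D = 0.66·(4.11×10^-9 + 1.64×10^-8)^0.04 = 0.3251 m = 325 mm
Check: V = 5.54 m/s, Re = 1.36×10^6, f = 0.01174, h_f = 24.1 m ≈ 24.8 m ✓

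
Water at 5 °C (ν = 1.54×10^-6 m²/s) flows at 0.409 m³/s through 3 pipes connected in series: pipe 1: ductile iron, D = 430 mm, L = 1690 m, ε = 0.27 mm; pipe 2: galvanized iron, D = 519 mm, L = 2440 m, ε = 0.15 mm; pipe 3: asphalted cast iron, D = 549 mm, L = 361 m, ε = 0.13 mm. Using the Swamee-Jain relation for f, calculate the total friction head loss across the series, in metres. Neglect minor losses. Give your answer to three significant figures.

Pipe 1: V = 2.816 m/s, Re = 7.86×10^5, ε/D = 6.28×10^-4, f = 0.01823, h_1 = f(L/D)V²/2g = 28.97 m
Pipe 2: V = 1.933 m/s, Re = 6.52×10^5, ε/D = 2.89×10^-4, f = 0.01601, h_2 = f(L/D)V²/2g = 14.34 m
Pipe 3: V = 1.728 m/s, Re = 6.16×10^5, ε/D = 2.37×10^-4, f = 0.01560, h_3 = f(L/D)V²/2g = 1.561 m
Series → Q common, losses add: H = Σh = 44.86 m

H ≈ 44.9 m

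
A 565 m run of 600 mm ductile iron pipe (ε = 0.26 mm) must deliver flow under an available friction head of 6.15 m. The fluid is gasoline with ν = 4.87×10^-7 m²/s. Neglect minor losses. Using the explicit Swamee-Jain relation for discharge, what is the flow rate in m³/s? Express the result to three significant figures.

Swamee-Jain (Type II): Q = -0.965·√(gD⁵h_f/L)·ln[ε/(3.7D) + √(3.17ν²L/(gD³h_f))]
√(gD⁵h_f/L) = √(9.81·0.600⁵·6.15/565) = 0.09112
ε/(3.7D) = 1.17×10^-4; √(3.17ν²L/(gD³h_f)) = 5.71×10^-6
Q = -0.965·0.09112·ln(1.228×10^-4) = 0.7918 m³/s
Check: V = 2.80 m/s, Re = 3.45×10^6, f = 0.01640, h_f = 6.17 m ≈ 6.15 m ✓

Q ≈ 0.792 m³/s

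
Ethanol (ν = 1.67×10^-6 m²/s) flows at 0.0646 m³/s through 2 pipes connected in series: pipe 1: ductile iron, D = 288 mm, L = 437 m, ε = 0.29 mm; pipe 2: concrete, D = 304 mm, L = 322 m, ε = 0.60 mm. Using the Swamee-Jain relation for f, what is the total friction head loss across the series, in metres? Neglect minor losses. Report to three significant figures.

Pipe 1: V = 0.9916 m/s, Re = 1.71×10^5, ε/D = 0.00101, f = 0.02143, h_1 = f(L/D)V²/2g = 1.630 m
Pipe 2: V = 0.8900 m/s, Re = 1.62×10^5, ε/D = 0.00197, f = 0.02462, h_2 = f(L/D)V²/2g = 1.053 m
Series → Q common, losses add: H = Σh = 2.683 m

H ≈ 2.68 m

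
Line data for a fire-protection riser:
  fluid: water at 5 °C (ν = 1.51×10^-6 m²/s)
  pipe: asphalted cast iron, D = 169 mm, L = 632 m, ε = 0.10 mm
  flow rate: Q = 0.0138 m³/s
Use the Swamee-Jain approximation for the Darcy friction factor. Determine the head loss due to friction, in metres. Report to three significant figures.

h_f ≈ 1.58 m

V = 4Q/(πD²) = 4·0.0138/(π·0.169²) = 0.6152 m/s
Re = VD/ν = 0.6152·0.169/1.51×10^-6 = 6.89×10^4 → turbulent
ε/D = 0.10/169 = 5.92×10^-4
Swamee-Jain: f = 0.02184
h_f = f(L/D)V²/(2g) = 0.02184·(632/0.169)·0.6152²/(2·9.81) = 1.576 m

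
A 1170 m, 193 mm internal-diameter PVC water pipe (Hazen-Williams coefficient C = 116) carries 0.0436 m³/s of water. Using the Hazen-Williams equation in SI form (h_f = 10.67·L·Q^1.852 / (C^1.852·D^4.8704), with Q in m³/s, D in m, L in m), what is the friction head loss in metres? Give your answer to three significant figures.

h_f = 10.67·1170·0.0436^1.852 / (116^1.852·0.193^4.8704) = 17.10 m

h_f ≈ 17.1 m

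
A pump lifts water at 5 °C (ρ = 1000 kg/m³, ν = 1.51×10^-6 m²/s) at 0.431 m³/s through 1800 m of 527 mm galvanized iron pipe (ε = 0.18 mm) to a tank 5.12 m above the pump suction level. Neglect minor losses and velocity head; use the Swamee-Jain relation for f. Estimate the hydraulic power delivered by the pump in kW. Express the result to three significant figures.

V = 4Q/(πD²) = 1.976 m/s; Re = 6.90×10^5; ε/D = 3.42×10^-4; f = 0.01639
h_f = f(L/D)V²/2g = 11.14 m
Total head H = z + h_f = 5.12 + 11.14 = 16.26 m
P_hyd = ρgQH = 1000·9.81·0.431·16.26 = 68.74 kW

P_hyd ≈ 68.7 kW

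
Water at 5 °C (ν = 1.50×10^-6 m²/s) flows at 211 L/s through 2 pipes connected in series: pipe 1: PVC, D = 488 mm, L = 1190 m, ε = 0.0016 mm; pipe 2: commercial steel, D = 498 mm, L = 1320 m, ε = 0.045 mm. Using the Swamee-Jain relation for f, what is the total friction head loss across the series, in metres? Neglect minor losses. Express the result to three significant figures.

Pipe 1: V = 1.128 m/s, Re = 3.67×10^5, ε/D = 3.28×10^-6, f = 0.01389, h_1 = f(L/D)V²/2g = 2.197 m
Pipe 2: V = 1.083 m/s, Re = 3.60×10^5, ε/D = 9.04×10^-5, f = 0.01496, h_2 = f(L/D)V²/2g = 2.372 m
Series → Q common, losses add: H = Σh = 4.569 m

H ≈ 4.57 m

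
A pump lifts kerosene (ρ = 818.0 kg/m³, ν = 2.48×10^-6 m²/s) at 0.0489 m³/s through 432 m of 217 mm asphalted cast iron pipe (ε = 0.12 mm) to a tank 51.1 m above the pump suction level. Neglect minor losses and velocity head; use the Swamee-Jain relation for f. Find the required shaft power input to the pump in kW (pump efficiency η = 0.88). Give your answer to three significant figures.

P_shaft ≈ 24.4 kW

V = 4Q/(πD²) = 1.322 m/s; Re = 1.16×10^5; ε/D = 5.53×10^-4; f = 0.02029
h_f = f(L/D)V²/2g = 3.598 m
Total head H = z + h_f = 51.1 + 3.598 = 54.70 m
P_hyd = ρgQH = 818.0·9.81·0.0489·54.70 = 21.46 kW
P_shaft = P_hyd/η = 21.46/0.88 = 24.39 kW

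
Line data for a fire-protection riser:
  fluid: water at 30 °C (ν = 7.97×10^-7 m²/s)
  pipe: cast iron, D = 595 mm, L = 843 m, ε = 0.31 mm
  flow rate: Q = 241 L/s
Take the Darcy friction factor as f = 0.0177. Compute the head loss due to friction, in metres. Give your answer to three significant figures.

h_f ≈ 0.960 m

V = 4Q/(πD²) = 4·0.241/(π·0.595²) = 0.8667 m/s
h_f = f(L/D)V²/(2g) = 0.01770·(843/0.595)·0.8667²/(2·9.81) = 0.9602 m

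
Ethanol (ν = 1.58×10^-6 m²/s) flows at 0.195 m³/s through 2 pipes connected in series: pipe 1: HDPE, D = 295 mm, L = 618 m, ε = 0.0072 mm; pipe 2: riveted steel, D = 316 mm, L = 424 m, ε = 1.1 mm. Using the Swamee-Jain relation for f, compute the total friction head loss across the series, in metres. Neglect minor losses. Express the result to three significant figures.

H ≈ 23.3 m

Pipe 1: V = 2.853 m/s, Re = 5.33×10^5, ε/D = 2.44×10^-5, f = 0.01334, h_1 = f(L/D)V²/2g = 11.59 m
Pipe 2: V = 2.486 m/s, Re = 4.97×10^5, ε/D = 0.00348, f = 0.02765, h_2 = f(L/D)V²/2g = 11.69 m
Series → Q common, losses add: H = Σh = 23.28 m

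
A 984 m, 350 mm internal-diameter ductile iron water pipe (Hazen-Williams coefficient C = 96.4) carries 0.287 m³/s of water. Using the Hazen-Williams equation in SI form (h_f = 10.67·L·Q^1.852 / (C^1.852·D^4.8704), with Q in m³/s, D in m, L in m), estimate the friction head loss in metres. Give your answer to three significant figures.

h_f ≈ 36.6 m

h_f = 10.67·984·0.287^1.852 / (96.4^1.852·0.350^4.8704) = 36.58 m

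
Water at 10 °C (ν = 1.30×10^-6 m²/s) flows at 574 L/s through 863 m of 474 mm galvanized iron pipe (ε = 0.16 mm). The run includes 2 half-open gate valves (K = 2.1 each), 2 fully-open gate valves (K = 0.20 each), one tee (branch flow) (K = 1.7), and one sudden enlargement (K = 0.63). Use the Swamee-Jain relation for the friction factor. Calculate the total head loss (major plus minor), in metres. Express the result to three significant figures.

H_L ≈ 19.4 m

V = 4Q/(πD²) = 3.253 m/s; V²/2g = 0.5393 m
Re = 1.19×10^6, ε/D = 3.38×10^-4 → f = 0.01598 (Swamee-Jain)
Major: h_f = f(L/D)·V²/2g = 0.01598·1821·0.5393 = 15.69 m
Minor: ΣK = 6.93; h_m = ΣK·V²/2g = 3.737 m
Total H_L = 15.69 + 3.737 = 19.43 m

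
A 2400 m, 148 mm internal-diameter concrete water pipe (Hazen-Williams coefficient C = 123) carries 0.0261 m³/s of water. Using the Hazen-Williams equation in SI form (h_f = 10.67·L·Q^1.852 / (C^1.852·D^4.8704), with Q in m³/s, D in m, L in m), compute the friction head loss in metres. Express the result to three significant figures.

h_f = 10.67·2400·0.0261^1.852 / (123^1.852·0.148^4.8704) = 44.32 m

h_f ≈ 44.3 m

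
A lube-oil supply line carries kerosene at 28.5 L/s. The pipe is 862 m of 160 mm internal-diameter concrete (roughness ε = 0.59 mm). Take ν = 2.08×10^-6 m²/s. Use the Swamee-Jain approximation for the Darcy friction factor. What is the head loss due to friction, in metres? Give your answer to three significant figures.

V = 4Q/(πD²) = 4·0.0285/(π·0.160²) = 1.417 m/s
Re = VD/ν = 1.417·0.160/2.08×10^-6 = 1.09×10^5 → turbulent
ε/D = 0.59/160 = 0.00369
Swamee-Jain: f = 0.02904
h_f = f(L/D)V²/(2g) = 0.02904·(862/0.160)·1.417²/(2·9.81) = 16.02 m

h_f ≈ 16.0 m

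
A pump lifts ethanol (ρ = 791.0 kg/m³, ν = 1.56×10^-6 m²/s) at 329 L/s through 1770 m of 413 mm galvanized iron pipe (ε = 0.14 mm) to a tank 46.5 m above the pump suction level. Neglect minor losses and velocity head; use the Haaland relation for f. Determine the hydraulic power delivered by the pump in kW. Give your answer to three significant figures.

P_hyd ≈ 173 kW

V = 4Q/(πD²) = 2.456 m/s; Re = 6.50×10^5; ε/D = 3.39×10^-4; f = 0.01623
h_f = f(L/D)V²/2g = 21.38 m
Total head H = z + h_f = 46.5 + 21.38 = 67.88 m
P_hyd = ρgQH = 791.0·9.81·0.329·67.88 = 173.3 kW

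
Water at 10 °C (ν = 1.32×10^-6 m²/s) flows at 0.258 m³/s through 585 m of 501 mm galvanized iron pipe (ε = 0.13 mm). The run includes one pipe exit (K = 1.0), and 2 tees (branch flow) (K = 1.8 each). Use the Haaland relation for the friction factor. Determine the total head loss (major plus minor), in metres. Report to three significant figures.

H_L ≈ 2.01 m

V = 4Q/(πD²) = 1.309 m/s; V²/2g = 0.08730 m
Re = 4.97×10^5, ε/D = 2.59×10^-4 → f = 0.01583 (Haaland)
Major: h_f = f(L/D)·V²/2g = 0.01583·1168·0.08730 = 1.613 m
Minor: ΣK = 4.60; h_m = ΣK·V²/2g = 0.4016 m
Total H_L = 1.613 + 0.4016 = 2.015 m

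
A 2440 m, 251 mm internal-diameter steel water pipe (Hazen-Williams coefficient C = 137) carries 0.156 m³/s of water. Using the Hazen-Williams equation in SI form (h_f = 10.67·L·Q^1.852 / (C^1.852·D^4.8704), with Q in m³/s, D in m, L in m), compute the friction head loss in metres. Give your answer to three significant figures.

h_f = 10.67·2440·0.156^1.852 / (137^1.852·0.251^4.8704) = 77.24 m

h_f ≈ 77.2 m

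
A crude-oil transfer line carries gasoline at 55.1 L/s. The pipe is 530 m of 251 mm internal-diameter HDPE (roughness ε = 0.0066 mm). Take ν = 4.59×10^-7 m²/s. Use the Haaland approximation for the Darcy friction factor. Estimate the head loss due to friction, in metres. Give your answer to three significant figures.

h_f ≈ 1.73 m

V = 4Q/(πD²) = 4·0.0551/(π·0.251²) = 1.114 m/s
Re = VD/ν = 1.114·0.251/4.59×10^-7 = 6.09×10^5 → turbulent
ε/D = 0.0066/251 = 2.63×10^-5
Haaland: f = 0.01297
h_f = f(L/D)V²/(2g) = 0.01297·(530/0.251)·1.114²/(2·9.81) = 1.731 m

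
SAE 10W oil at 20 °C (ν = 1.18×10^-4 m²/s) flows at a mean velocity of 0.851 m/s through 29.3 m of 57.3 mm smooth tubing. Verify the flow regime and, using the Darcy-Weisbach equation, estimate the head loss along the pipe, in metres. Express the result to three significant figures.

h_f ≈ 2.92 m

Re = VD/ν = 0.851·0.05730/1.18×10^-4 = 413 → laminar (Re < 2300)
f = 64/Re = 0.1549
h_f = f(L/D)V²/(2g) = 0.1549·(29.3/0.05730)·0.851²/(2·9.81) = 2.923 m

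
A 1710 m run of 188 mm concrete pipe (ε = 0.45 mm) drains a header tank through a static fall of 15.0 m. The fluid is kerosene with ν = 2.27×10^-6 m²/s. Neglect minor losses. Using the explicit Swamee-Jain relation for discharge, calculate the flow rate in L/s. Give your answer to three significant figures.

Q ≈ 30.8 L/s

Swamee-Jain (Type II): Q = -0.965·√(gD⁵h_f/L)·ln[ε/(3.7D) + √(3.17ν²L/(gD³h_f))]
√(gD⁵h_f/L) = √(9.81·0.188⁵·15.0/1710) = 0.004495
ε/(3.7D) = 6.47×10^-4; √(3.17ν²L/(gD³h_f)) = 1.69×10^-4
Q = -0.965·0.004495·ln(8.159×10^-4) = 0.03085 m³/s
Check: V = 1.11 m/s, Re = 9.20×10^4, f = 0.02645, h_f = 15.1 m ≈ 15.0 m ✓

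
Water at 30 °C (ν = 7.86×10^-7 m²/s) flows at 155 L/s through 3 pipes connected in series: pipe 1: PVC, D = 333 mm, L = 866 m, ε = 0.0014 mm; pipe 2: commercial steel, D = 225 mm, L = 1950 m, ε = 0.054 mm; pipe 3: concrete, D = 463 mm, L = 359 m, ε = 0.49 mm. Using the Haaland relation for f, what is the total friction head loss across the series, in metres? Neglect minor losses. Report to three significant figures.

H ≈ 106 m

Pipe 1: V = 1.780 m/s, Re = 7.54×10^5, ε/D = 4.20×10^-6, f = 0.01221, h_1 = f(L/D)V²/2g = 5.128 m
Pipe 2: V = 3.898 m/s, Re = 1.12×10^6, ε/D = 2.40×10^-4, f = 0.01495, h_2 = f(L/D)V²/2g = 100.4 m
Pipe 3: V = 0.9206 m/s, Re = 5.42×10^5, ε/D = 0.00106, f = 0.02041, h_3 = f(L/D)V²/2g = 0.6837 m
Series → Q common, losses add: H = Σh = 106.2 m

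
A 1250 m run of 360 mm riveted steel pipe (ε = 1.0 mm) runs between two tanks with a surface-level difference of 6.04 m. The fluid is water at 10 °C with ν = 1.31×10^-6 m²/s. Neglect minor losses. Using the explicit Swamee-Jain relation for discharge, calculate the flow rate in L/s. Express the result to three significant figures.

Swamee-Jain (Type II): Q = -0.965·√(gD⁵h_f/L)·ln[ε/(3.7D) + √(3.17ν²L/(gD³h_f))]
√(gD⁵h_f/L) = √(9.81·0.360⁵·6.04/1250) = 0.01693
ε/(3.7D) = 7.51×10^-4; √(3.17ν²L/(gD³h_f)) = 4.96×10^-5
Q = -0.965·0.01693·ln(8.003×10^-4) = 0.1165 m³/s
Check: V = 1.14 m/s, Re = 3.15×10^5, f = 0.02621, h_f = 6.07 m ≈ 6.04 m ✓

Q ≈ 116 L/s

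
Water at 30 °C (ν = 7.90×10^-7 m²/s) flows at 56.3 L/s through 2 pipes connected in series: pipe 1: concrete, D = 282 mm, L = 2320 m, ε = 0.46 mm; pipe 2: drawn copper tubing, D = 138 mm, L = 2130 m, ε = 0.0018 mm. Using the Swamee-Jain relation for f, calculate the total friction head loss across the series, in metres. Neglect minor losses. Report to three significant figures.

Pipe 1: V = 0.9014 m/s, Re = 3.22×10^5, ε/D = 0.00163, f = 0.02299, h_1 = f(L/D)V²/2g = 7.834 m
Pipe 2: V = 3.764 m/s, Re = 6.58×10^5, ε/D = 1.30×10^-5, f = 0.01272, h_2 = f(L/D)V²/2g = 141.8 m
Series → Q common, losses add: H = Σh = 149.6 m

H ≈ 150 m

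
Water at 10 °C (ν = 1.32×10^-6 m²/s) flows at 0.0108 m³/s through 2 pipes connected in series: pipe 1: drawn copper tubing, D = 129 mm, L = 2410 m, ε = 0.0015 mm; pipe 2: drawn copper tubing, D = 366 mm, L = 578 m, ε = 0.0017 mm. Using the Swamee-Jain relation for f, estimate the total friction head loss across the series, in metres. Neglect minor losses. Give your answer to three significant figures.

Pipe 1: V = 0.8263 m/s, Re = 8.08×10^4, ε/D = 1.16×10^-5, f = 0.01875, h_1 = f(L/D)V²/2g = 12.19 m
Pipe 2: V = 0.1027 m/s, Re = 2.85×10^4, ε/D = 4.64×10^-6, f = 0.02368, h_2 = f(L/D)V²/2g = 0.02009 m
Series → Q common, losses add: H = Σh = 12.21 m

H ≈ 12.2 m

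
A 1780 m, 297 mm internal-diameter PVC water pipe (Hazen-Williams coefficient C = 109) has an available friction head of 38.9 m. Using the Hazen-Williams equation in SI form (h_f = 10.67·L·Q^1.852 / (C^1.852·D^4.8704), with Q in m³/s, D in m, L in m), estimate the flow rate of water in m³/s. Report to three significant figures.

Q ≈ 0.158 m³/s

Rearranging: Q = [h_f·C^1.852·D^4.8704 / (10.67·L)]^(1/1.852)
Q = [38.9·109^1.852·0.297^4.8704 / (10.67·1780)]^0.540 = 0.1582 m³/s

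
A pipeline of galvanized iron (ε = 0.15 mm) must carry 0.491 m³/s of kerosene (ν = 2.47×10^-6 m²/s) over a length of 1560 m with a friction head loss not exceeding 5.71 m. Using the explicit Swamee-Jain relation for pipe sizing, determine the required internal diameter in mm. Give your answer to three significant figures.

D ≈ 623 mm

Swamee-Jain (Type III): D = 0.66·[ε^1.25·(LQ²/(gh_f))^4.75 + ν·Q^9.4·(L/(gh_f))^5.2]^0.04
LQ²/(gh_f) = 6.714; L/(gh_f) = 27.85
Term 1 = ε^1.25·(…)^4.75 = 0.141; Term 2 = ν·Q^9.4·(…)^5.2 = 0.100
D = 0.66·(0.141 + 0.100)^0.04 = 0.6235 m = 623 mm
Check: V = 1.61 m/s, Re = 4.06×10^5, f = 0.01616, h_f = 5.33 m ≈ 5.71 m ✓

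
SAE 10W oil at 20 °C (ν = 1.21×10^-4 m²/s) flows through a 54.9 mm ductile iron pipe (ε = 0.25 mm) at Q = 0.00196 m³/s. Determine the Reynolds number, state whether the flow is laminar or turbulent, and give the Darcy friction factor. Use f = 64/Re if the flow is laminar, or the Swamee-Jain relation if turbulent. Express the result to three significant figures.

V = 4Q/(πD²) = 0.8280 m/s
Re = VD/ν = 0.8280·0.0549/1.21×10^-4 = 376
Re < 2300 → laminar → f = 64/Re = 0.1704

Re ≈ 376; laminar; f = 64/Re ≈ 0.170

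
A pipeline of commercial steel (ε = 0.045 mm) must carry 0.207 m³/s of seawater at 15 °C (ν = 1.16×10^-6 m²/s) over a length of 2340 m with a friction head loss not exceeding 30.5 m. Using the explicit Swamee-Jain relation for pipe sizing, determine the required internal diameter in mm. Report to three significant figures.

D ≈ 334 mm

Swamee-Jain (Type III): D = 0.66·[ε^1.25·(LQ²/(gh_f))^4.75 + ν·Q^9.4·(L/(gh_f))^5.2]^0.04
LQ²/(gh_f) = 0.3351; L/(gh_f) = 7.821
Term 1 = ε^1.25·(…)^4.75 = 2.05×10^-8; Term 2 = ν·Q^9.4·(…)^5.2 = 1.90×10^-8
D = 0.66·(2.05×10^-8 + 1.90×10^-8)^0.04 = 0.3337 m = 334 mm
Check: V = 2.37 m/s, Re = 6.81×10^5, f = 0.01443, h_f = 28.9 m ≈ 30.5 m ✓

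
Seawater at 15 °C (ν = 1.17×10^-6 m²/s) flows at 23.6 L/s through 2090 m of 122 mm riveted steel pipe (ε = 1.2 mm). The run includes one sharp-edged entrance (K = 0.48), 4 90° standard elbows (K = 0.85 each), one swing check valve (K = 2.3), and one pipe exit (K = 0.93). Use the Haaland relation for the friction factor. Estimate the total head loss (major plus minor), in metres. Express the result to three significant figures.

V = 4Q/(πD²) = 2.019 m/s; V²/2g = 0.2077 m
Re = 2.11×10^5, ε/D = 0.00984 → f = 0.03804 (Haaland)
Major: h_f = f(L/D)·V²/2g = 0.03804·17131·0.2077 = 135.4 m
Minor: ΣK = 7.11; h_m = ΣK·V²/2g = 1.477 m
Total H_L = 135.4 + 1.477 = 136.8 m

H_L ≈ 137 m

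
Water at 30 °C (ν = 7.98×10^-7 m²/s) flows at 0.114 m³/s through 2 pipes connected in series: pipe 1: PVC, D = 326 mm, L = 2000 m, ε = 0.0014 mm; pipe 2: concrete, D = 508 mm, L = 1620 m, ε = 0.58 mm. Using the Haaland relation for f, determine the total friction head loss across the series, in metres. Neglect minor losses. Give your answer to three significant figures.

H ≈ 8.58 m

Pipe 1: V = 1.366 m/s, Re = 5.58×10^5, ε/D = 4.29×10^-6, f = 0.01286, h_1 = f(L/D)V²/2g = 7.502 m
Pipe 2: V = 0.5625 m/s, Re = 3.58×10^5, ε/D = 0.00114, f = 0.02098, h_2 = f(L/D)V²/2g = 1.079 m
Series → Q common, losses add: H = Σh = 8.580 m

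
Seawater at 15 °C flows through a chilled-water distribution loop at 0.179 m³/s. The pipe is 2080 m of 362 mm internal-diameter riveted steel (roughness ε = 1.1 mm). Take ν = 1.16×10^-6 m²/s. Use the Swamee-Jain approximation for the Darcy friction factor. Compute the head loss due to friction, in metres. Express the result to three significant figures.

h_f ≈ 23.6 m

V = 4Q/(πD²) = 4·0.179/(π·0.362²) = 1.739 m/s
Re = VD/ν = 1.739·0.362/1.16×10^-6 = 5.43×10^5 → turbulent
ε/D = 1.1/362 = 0.00304
Swamee-Jain: f = 0.02661
h_f = f(L/D)V²/(2g) = 0.02661·(2080/0.362)·1.739²/(2·9.81) = 23.57 m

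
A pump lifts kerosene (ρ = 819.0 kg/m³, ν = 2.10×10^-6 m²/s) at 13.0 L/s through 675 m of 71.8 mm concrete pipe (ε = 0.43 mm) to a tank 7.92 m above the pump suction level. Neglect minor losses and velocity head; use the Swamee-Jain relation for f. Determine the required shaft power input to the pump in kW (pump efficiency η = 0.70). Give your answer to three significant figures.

V = 4Q/(πD²) = 3.211 m/s; Re = 1.10×10^5; ε/D = 0.00599; f = 0.03310
h_f = f(L/D)V²/2g = 163.5 m
Total head H = z + h_f = 7.92 + 163.5 = 171.4 m
P_hyd = ρgQH = 819.0·9.81·0.0130·171.4 = 17.90 kW
P_shaft = P_hyd/η = 17.90/0.70 = 25.58 kW

P_shaft ≈ 25.6 kW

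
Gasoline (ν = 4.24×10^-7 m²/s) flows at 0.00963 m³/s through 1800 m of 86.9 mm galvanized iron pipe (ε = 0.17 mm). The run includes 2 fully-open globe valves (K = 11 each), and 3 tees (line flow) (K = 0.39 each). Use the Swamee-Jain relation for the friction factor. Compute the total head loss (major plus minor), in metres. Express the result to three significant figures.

V = 4Q/(πD²) = 1.624 m/s; V²/2g = 0.1344 m
Re = 3.33×10^5, ε/D = 0.00196 → f = 0.02398 (Swamee-Jain)
Major: h_f = f(L/D)·V²/2g = 0.02398·20713·0.1344 = 66.74 m
Minor: ΣK = 23.2; h_m = ΣK·V²/2g = 3.113 m
Total H_L = 66.74 + 3.113 = 69.85 m

H_L ≈ 69.8 m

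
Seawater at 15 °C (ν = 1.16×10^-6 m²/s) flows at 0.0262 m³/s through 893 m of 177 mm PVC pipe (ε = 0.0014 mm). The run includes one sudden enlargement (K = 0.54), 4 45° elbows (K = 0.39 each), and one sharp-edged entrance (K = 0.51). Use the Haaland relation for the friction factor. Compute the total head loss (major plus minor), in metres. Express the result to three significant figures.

H_L ≈ 4.87 m

V = 4Q/(πD²) = 1.065 m/s; V²/2g = 0.05779 m
Re = 1.62×10^5, ε/D = 7.91×10^-6 → f = 0.01619 (Haaland)
Major: h_f = f(L/D)·V²/2g = 0.01619·5045·0.05779 = 4.719 m
Minor: ΣK = 2.61; h_m = ΣK·V²/2g = 0.1508 m
Total H_L = 4.719 + 0.1508 = 4.870 m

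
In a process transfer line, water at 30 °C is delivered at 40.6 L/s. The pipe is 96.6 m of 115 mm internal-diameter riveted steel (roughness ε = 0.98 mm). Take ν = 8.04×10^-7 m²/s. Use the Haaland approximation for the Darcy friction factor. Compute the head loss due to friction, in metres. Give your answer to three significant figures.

h_f ≈ 23.6 m

V = 4Q/(πD²) = 4·0.0406/(π·0.115²) = 3.909 m/s
Re = VD/ν = 3.909·0.115/8.04×10^-7 = 5.59×10^5 → turbulent
ε/D = 0.98/115 = 0.00852
Haaland: f = 0.03612
h_f = f(L/D)V²/(2g) = 0.03612·(96.6/0.115)·3.909²/(2·9.81) = 23.62 m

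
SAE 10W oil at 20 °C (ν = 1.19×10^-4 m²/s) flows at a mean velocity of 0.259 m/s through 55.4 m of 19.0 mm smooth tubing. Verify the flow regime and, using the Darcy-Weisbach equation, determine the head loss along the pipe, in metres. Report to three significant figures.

h_f ≈ 15.4 m

Re = VD/ν = 0.259·0.01900/1.19×10^-4 = 41.4 → laminar (Re < 2300)
f = 64/Re = 1.548
h_f = f(L/D)V²/(2g) = 1.548·(55.4/0.01900)·0.259²/(2·9.81) = 15.43 m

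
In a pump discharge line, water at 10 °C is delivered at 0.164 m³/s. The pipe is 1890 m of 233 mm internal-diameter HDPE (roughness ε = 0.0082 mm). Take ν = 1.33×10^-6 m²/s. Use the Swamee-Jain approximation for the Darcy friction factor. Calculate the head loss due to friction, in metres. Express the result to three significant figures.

h_f ≈ 79.9 m

V = 4Q/(πD²) = 4·0.164/(π·0.233²) = 3.846 m/s
Re = VD/ν = 3.846·0.233/1.33×10^-6 = 6.74×10^5 → turbulent
ε/D = 0.0082/233 = 3.52×10^-5
Swamee-Jain: f = 0.01306
h_f = f(L/D)V²/(2g) = 0.01306·(1890/0.233)·3.846²/(2·9.81) = 79.87 m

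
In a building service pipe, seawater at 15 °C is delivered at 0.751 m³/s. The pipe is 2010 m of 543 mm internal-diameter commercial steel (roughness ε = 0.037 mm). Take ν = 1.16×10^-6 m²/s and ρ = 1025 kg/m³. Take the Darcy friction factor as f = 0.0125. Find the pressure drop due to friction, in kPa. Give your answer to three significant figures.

Δp ≈ 249 kPa

V = 4Q/(πD²) = 4·0.751/(π·0.543²) = 3.243 m/s
h_f = f(L/D)V²/(2g) = 0.01250·(2010/0.543)·3.243²/(2·9.81) = 24.80 m
Δp = ρg·h_f = 1025·9.81·24.80 = 249.4 kPa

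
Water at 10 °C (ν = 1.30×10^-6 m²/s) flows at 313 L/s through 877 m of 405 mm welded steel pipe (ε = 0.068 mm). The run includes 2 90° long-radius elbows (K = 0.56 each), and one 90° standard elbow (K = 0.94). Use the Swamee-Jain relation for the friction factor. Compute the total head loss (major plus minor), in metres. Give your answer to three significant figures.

V = 4Q/(πD²) = 2.430 m/s; V²/2g = 0.3009 m
Re = 7.57×10^5, ε/D = 1.68×10^-4 → f = 0.01468 (Swamee-Jain)
Major: h_f = f(L/D)·V²/2g = 0.01468·2165·0.3009 = 9.566 m
Minor: ΣK = 2.06; h_m = ΣK·V²/2g = 0.6198 m
Total H_L = 9.566 + 0.6198 = 10.19 m

H_L ≈ 10.2 m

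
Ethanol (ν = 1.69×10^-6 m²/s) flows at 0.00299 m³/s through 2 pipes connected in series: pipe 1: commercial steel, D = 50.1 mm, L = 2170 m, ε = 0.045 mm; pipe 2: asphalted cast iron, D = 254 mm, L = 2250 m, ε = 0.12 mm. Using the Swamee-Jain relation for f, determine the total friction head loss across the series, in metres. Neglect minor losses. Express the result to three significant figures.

Pipe 1: V = 1.517 m/s, Re = 4.50×10^4, ε/D = 8.98×10^-4, f = 0.02425, h_1 = f(L/D)V²/2g = 123.2 m
Pipe 2: V = 0.05901 m/s, Re = 8870, ε/D = 4.72×10^-4, f = 0.03280, h_2 = f(L/D)V²/2g = 0.05156 m
Series → Q common, losses add: H = Σh = 123.2 m

H ≈ 123 m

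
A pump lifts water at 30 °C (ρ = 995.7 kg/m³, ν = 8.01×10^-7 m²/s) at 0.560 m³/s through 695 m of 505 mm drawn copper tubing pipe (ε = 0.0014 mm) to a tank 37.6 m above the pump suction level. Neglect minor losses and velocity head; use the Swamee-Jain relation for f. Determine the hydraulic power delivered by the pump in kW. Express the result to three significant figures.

P_hyd ≈ 238 kW

V = 4Q/(πD²) = 2.796 m/s; Re = 1.76×10^6; ε/D = 2.77×10^-6; f = 0.01067
h_f = f(L/D)V²/2g = 5.853 m
Total head H = z + h_f = 37.6 + 5.853 = 43.45 m
P_hyd = ρgQH = 995.7·9.81·0.560·43.45 = 237.7 kW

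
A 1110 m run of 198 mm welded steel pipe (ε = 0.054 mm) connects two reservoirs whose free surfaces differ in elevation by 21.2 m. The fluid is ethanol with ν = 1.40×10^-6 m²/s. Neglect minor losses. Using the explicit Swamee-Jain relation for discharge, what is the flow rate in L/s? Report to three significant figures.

Q ≈ 64.7 L/s

Swamee-Jain (Type II): Q = -0.965·√(gD⁵h_f/L)·ln[ε/(3.7D) + √(3.17ν²L/(gD³h_f))]
√(gD⁵h_f/L) = √(9.81·0.198⁵·21.2/1110) = 0.007551
ε/(3.7D) = 7.37×10^-5; √(3.17ν²L/(gD³h_f)) = 6.54×10^-5
Q = -0.965·0.007551·ln(1.391×10^-4) = 0.06471 m³/s
Check: V = 2.10 m/s, Re = 2.97×10^5, f = 0.01688, h_f = 21.3 m ≈ 21.2 m ✓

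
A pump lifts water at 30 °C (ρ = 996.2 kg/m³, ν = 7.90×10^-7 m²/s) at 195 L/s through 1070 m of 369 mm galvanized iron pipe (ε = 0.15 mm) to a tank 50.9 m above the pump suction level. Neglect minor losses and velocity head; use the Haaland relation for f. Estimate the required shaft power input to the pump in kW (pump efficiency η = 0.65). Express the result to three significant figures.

P_shaft ≈ 173 kW

V = 4Q/(πD²) = 1.823 m/s; Re = 8.52×10^5; ε/D = 4.07×10^-4; f = 0.01658
h_f = f(L/D)V²/2g = 8.145 m
Total head H = z + h_f = 50.9 + 8.145 = 59.05 m
P_hyd = ρgQH = 996.2·9.81·0.195·59.05 = 112.5 kW
P_shaft = P_hyd/η = 112.5/0.65 = 173.1 kW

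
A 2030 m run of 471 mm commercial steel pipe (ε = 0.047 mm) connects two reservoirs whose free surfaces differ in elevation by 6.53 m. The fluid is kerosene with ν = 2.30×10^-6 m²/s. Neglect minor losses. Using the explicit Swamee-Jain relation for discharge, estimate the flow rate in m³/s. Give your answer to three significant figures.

Q ≈ 0.241 m³/s

Swamee-Jain (Type II): Q = -0.965·√(gD⁵h_f/L)·ln[ε/(3.7D) + √(3.17ν²L/(gD³h_f))]
√(gD⁵h_f/L) = √(9.81·0.471⁵·6.53/2030) = 0.02705
ε/(3.7D) = 2.70×10^-5; √(3.17ν²L/(gD³h_f)) = 7.13×10^-5
Q = -0.965·0.02705·ln(9.828×10^-5) = 0.2408 m³/s
Check: V = 1.38 m/s, Re = 2.83×10^5, f = 0.01556, h_f = 6.53 m ≈ 6.53 m ✓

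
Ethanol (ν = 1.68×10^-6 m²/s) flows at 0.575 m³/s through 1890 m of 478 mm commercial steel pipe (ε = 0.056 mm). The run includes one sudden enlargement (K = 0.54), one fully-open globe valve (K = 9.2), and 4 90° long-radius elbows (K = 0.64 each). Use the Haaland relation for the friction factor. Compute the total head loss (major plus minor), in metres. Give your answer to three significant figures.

H_L ≈ 34.7 m

V = 4Q/(πD²) = 3.204 m/s; V²/2g = 0.5233 m
Re = 9.12×10^5, ε/D = 1.17×10^-4 → f = 0.01367 (Haaland)
Major: h_f = f(L/D)·V²/2g = 0.01367·3954·0.5233 = 28.28 m
Minor: ΣK = 12.3; h_m = ΣK·V²/2g = 6.437 m
Total H_L = 28.28 + 6.437 = 34.72 m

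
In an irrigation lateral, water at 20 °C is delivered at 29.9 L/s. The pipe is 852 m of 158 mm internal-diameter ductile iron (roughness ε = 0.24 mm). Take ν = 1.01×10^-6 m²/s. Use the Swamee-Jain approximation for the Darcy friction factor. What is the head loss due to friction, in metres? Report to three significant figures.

V = 4Q/(πD²) = 4·0.0299/(π·0.158²) = 1.525 m/s
Re = VD/ν = 1.525·0.158/1.01×10^-6 = 2.39×10^5 → turbulent
ε/D = 0.24/158 = 0.00152
Swamee-Jain: f = 0.02286
h_f = f(L/D)V²/(2g) = 0.02286·(852/0.158)·1.525²/(2·9.81) = 14.61 m

h_f ≈ 14.6 m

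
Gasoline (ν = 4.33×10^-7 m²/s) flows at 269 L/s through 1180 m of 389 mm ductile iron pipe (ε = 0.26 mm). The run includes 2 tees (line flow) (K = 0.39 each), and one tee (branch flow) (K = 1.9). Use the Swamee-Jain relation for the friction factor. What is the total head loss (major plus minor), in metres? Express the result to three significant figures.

H_L ≈ 15.0 m

V = 4Q/(πD²) = 2.263 m/s; V²/2g = 0.2611 m
Re = 2.03×10^6, ε/D = 6.68×10^-4 → f = 0.01811 (Swamee-Jain)
Major: h_f = f(L/D)·V²/2g = 0.01811·3033·0.2611 = 14.35 m
Minor: ΣK = 2.68; h_m = ΣK·V²/2g = 0.6998 m
Total H_L = 14.35 + 0.6998 = 15.05 m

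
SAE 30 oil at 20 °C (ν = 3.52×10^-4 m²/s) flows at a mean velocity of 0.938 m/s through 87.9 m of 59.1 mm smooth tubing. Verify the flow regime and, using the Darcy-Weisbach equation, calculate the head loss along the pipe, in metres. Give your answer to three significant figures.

Re = VD/ν = 0.938·0.05910/3.52×10^-4 = 157 → laminar (Re < 2300)
f = 64/Re = 0.4064
h_f = f(L/D)V²/(2g) = 0.4064·(87.9/0.05910)·0.938²/(2·9.81) = 27.10 m

h_f ≈ 27.1 m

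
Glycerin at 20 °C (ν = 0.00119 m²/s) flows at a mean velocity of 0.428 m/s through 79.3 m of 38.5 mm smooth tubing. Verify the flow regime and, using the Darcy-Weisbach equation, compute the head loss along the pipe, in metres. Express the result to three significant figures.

h_f ≈ 88.9 m

Re = VD/ν = 0.428·0.03850/0.00119 = 13.8 → laminar (Re < 2300)
f = 64/Re = 4.622
h_f = f(L/D)V²/(2g) = 4.622·(79.3/0.03850)·0.428²/(2·9.81) = 88.88 m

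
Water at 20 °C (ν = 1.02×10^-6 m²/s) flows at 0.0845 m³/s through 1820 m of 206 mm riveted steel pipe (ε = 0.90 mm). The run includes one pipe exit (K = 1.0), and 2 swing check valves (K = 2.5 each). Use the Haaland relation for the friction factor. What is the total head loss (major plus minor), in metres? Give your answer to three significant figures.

H_L ≈ 87.1 m

V = 4Q/(πD²) = 2.535 m/s; V²/2g = 0.3276 m
Re = 5.12×10^5, ε/D = 0.00437 → f = 0.02941 (Haaland)
Major: h_f = f(L/D)·V²/2g = 0.02941·8835·0.3276 = 85.12 m
Minor: ΣK = 6.00; h_m = ΣK·V²/2g = 1.966 m
Total H_L = 85.12 + 1.966 = 87.09 m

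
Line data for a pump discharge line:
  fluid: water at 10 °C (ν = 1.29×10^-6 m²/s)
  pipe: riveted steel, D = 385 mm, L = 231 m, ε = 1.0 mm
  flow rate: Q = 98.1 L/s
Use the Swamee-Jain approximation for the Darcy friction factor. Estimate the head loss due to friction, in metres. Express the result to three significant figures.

h_f ≈ 0.562 m

V = 4Q/(πD²) = 4·0.0981/(π·0.385²) = 0.8427 m/s
Re = VD/ν = 0.8427·0.385/1.29×10^-6 = 2.51×10^5 → turbulent
ε/D = 1.0/385 = 0.00260
Swamee-Jain: f = 0.02589
h_f = f(L/D)V²/(2g) = 0.02589·(231/0.385)·0.8427²/(2·9.81) = 0.5623 m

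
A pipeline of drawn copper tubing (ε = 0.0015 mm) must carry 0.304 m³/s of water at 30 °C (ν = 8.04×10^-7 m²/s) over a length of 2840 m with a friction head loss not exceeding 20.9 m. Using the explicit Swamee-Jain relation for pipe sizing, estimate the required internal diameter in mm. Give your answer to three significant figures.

D ≈ 416 mm

Swamee-Jain (Type III): D = 0.66·[ε^1.25·(LQ²/(gh_f))^4.75 + ν·Q^9.4·(L/(gh_f))^5.2]^0.04
LQ²/(gh_f) = 1.280; L/(gh_f) = 13.85
Term 1 = ε^1.25·(…)^4.75 = 1.70×10^-7; Term 2 = ν·Q^9.4·(…)^5.2 = 9.55×10^-6
D = 0.66·(1.70×10^-7 + 9.55×10^-6)^0.04 = 0.4160 m = 416 mm
Check: V = 2.24 m/s, Re = 1.16×10^6, f = 0.01143, h_f = 19.9 m ≈ 20.9 m ✓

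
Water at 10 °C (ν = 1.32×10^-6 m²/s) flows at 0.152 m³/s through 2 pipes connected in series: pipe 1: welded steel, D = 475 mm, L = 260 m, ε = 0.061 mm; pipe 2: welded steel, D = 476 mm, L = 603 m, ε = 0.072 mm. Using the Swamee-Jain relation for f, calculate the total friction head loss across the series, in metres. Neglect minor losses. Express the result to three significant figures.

Pipe 1: V = 0.8578 m/s, Re = 3.09×10^5, ε/D = 1.28×10^-4, f = 0.01564, h_1 = f(L/D)V²/2g = 0.3211 m
Pipe 2: V = 0.8542 m/s, Re = 3.08×10^5, ε/D = 1.51×10^-4, f = 0.01585, h_2 = f(L/D)V²/2g = 0.7467 m
Series → Q common, losses add: H = Σh = 1.068 m

H ≈ 1.07 m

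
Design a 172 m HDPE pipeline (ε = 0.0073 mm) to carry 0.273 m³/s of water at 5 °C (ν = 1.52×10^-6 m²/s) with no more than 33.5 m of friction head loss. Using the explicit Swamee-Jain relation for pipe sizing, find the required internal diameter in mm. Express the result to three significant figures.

D ≈ 209 mm

Swamee-Jain (Type III): D = 0.66·[ε^1.25·(LQ²/(gh_f))^4.75 + ν·Q^9.4·(L/(gh_f))^5.2]^0.04
LQ²/(gh_f) = 0.03901; L/(gh_f) = 0.5234
Term 1 = ε^1.25·(…)^4.75 = 7.71×10^-14; Term 2 = ν·Q^9.4·(…)^5.2 = 2.63×10^-13
D = 0.66·(7.71×10^-14 + 2.63×10^-13)^0.04 = 0.2093 m = 209 mm
Check: V = 7.93 m/s, Re = 1.09×10^6, f = 0.01226, h_f = 32.3 m ≈ 33.5 m ✓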